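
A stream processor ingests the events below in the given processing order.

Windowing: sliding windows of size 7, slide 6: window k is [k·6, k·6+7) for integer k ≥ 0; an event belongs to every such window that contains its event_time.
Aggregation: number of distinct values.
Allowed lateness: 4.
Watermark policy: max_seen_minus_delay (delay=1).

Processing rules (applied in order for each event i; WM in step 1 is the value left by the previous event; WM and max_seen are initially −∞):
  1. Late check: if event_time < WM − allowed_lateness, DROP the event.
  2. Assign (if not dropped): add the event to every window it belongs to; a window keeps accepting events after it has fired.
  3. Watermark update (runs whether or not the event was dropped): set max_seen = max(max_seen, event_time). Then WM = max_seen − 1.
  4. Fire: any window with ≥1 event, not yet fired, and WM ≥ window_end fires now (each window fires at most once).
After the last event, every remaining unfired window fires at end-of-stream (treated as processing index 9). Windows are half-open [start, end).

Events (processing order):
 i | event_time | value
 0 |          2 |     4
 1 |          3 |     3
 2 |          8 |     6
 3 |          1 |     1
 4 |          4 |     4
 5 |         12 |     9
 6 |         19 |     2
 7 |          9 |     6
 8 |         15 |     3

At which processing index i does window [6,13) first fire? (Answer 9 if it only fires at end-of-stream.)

6

i=0 t=2 v=4: → [0,7); WM=1
i=1 t=3 v=3: → [0,7); WM=2
i=2 t=8 v=6: → [6,13); WM=7; [0,7) fires=2
i=3 t=1 v=1: DROP (t<7-4); WM=7
i=4 t=4 v=4: → [0,7); WM=7
i=5 t=12 v=9: → [12,19),[6,13); WM=11
i=6 t=19 v=2: → [18,25); WM=18; [6,13) fires=2
i=7 t=9 v=6: DROP (t<18-4); WM=18
i=8 t=15 v=3: → [12,19); WM=18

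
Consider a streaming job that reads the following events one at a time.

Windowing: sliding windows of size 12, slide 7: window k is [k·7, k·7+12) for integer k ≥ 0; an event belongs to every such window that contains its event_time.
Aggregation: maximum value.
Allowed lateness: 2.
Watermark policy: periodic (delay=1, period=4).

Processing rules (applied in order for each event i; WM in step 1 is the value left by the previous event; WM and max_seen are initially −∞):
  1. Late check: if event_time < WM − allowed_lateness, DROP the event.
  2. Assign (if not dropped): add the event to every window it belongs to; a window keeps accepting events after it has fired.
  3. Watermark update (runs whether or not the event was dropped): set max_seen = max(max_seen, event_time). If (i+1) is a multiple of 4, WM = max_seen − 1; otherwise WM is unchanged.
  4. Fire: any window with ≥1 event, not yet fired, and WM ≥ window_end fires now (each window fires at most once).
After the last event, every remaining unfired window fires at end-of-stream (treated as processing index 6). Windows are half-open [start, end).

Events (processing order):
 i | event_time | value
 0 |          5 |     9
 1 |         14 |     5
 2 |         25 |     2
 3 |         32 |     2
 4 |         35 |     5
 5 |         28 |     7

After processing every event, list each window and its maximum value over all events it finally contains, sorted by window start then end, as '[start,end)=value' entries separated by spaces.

[0,12)=9 [7,19)=5 [14,26)=5 [21,33)=2 [28,40)=5 [35,47)=5

i=0 t=5 v=9: → [0,12); WM=−∞
i=1 t=14 v=5: → [14,26),[7,19); WM=−∞
i=2 t=25 v=2: → [21,33),[14,26); WM=−∞
i=3 t=32 v=2: → [28,40),[21,33); WM=31; [0,12) fires=9 [7,19) fires=5 [14,26) fires=5
i=4 t=35 v=5: → [35,47),[28,40); WM=31
i=5 t=28 v=7: DROP (t<31-2); WM=31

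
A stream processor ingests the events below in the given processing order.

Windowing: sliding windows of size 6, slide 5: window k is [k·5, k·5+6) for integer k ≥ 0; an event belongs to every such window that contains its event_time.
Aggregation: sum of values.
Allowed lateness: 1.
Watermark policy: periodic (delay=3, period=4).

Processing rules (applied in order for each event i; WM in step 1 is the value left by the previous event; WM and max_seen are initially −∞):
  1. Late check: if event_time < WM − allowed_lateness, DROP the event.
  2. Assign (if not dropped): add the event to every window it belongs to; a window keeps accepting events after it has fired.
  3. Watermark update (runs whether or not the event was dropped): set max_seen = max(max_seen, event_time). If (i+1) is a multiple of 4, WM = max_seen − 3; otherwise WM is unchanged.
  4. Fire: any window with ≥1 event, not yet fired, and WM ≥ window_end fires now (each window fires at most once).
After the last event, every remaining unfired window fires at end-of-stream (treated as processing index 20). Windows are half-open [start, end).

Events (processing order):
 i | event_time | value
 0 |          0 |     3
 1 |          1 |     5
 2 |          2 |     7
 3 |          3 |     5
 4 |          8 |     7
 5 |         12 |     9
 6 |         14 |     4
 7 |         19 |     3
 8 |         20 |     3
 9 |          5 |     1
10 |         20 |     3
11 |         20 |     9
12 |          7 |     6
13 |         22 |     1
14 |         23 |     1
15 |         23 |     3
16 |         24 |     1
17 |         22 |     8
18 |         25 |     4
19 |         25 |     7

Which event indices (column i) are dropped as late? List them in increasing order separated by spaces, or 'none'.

i=0 t=0 v=3: → [0,6); WM=−∞
i=1 t=1 v=5: → [0,6); WM=−∞
i=2 t=2 v=7: → [0,6); WM=−∞
i=3 t=3 v=5: → [0,6); WM=0
i=4 t=8 v=7: → [5,11); WM=0
i=5 t=12 v=9: → [10,16); WM=0
i=6 t=14 v=4: → [10,16); WM=0
i=7 t=19 v=3: → [15,21); WM=16; [0,6) fires=20 [5,11) fires=7 [10,16) fires=13
i=8 t=20 v=3: → [20,26),[15,21); WM=16
i=9 t=5 v=1: DROP (t<16-1); WM=16
i=10 t=20 v=3: → [20,26),[15,21); WM=16
i=11 t=20 v=9: → [20,26),[15,21); WM=17
i=12 t=7 v=6: DROP (t<17-1); WM=17
i=13 t=22 v=1: → [20,26); WM=17
i=14 t=23 v=1: → [20,26); WM=17
i=15 t=23 v=3: → [20,26); WM=20
i=16 t=24 v=1: → [20,26); WM=20
i=17 t=22 v=8: → [20,26); WM=20
i=18 t=25 v=4: → [25,31),[20,26); WM=20
i=19 t=25 v=7: → [25,31),[20,26); WM=22; [15,21) fires=18

9 12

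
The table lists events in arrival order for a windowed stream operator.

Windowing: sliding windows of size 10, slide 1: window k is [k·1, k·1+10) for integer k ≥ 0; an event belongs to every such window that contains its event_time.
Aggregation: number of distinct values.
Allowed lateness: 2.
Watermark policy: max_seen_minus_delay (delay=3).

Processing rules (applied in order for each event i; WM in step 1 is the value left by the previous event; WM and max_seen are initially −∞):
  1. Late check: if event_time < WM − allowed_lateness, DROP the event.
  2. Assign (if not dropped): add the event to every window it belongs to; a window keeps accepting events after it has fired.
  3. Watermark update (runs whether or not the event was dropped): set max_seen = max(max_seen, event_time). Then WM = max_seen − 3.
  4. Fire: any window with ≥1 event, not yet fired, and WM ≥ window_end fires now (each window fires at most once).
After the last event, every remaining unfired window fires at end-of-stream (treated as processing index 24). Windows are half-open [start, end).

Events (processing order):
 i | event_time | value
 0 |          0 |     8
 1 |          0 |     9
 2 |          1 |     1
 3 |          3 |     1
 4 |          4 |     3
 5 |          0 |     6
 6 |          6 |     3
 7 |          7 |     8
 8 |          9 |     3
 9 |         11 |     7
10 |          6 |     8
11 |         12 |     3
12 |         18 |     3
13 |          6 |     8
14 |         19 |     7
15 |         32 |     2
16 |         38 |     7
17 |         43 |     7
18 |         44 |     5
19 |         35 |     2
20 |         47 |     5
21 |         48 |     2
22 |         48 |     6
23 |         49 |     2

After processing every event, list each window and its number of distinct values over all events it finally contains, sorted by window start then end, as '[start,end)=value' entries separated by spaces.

[0,10)=5 [1,11)=3 [2,12)=4 [3,13)=4 [4,14)=3 [5,15)=3 [6,16)=3 [7,17)=3 [8,18)=2 [9,19)=2 [10,20)=2 [11,21)=2 [12,22)=2 [13,23)=2 [14,24)=2 [15,25)=2 [16,26)=2 [17,27)=2 [18,28)=2 [19,29)=1 [23,33)=1 [24,34)=1 [25,35)=1 [26,36)=1 [27,37)=1 [28,38)=1 [29,39)=2 [30,40)=2 [31,41)=2 [32,42)=2 [33,43)=1 [34,44)=1 [35,45)=2 [36,46)=2 [37,47)=2 [38,48)=2 [39,49)=4 [40,50)=4 [41,51)=4 [42,52)=4 [43,53)=4 [44,54)=3 [45,55)=3 [46,56)=3 [47,57)=3 [48,58)=2 [49,59)=1

i=0 t=0 v=8: → [0,10); WM=-3
i=1 t=0 v=9: → [0,10); WM=-3
i=2 t=1 v=1: → [1,11),[0,10); WM=-2
i=3 t=3 v=1: → [3,13),[2,12),[1,11),[0,10); WM=0
i=4 t=4 v=3: → [4,14),[3,13),[2,12),[1,11),[0,10); WM=1
i=5 t=0 v=6: → [0,10); WM=1
i=6 t=6 v=3: → [6,16),[5,15),[4,14),[3,13),[2,12),[1,11),[0,10); WM=3
i=7 t=7 v=8: → [7,17),[6,16),[5,15),[4,14),[3,13),[2,12),[1,11),[0,10); WM=4
i=8 t=9 v=3: → [9,19),[8,18),[7,17),[6,16),[5,15),[4,14),[3,13),[2,12),[1,11),[0,10); WM=6
i=9 t=11 v=7: → [11,21),[10,20),[9,19),[8,18),[7,17),[6,16),[5,15),[4,14),[3,13),[2,12); WM=8
i=10 t=6 v=8: → [6,16),[5,15),[4,14),[3,13),[2,12),[1,11),[0,10); WM=8
i=11 t=12 v=3: → [12,22),[11,21),[10,20),[9,19),[8,18),[7,17),[6,16),[5,15),[4,14),[3,13); WM=9
i=12 t=18 v=3: → [18,28),[17,27),[16,26),[15,25),[14,24),[13,23),[12,22),[11,21),[10,20),[9,19); WM=15; [0,10) fires=5 [1,11) fires=3 [2,12) fires=4 [3,13) fires=4 [4,14) fires=3 [5,15) fires=3
i=13 t=6 v=8: DROP (t<15-2); WM=15
i=14 t=19 v=7: → [19,29),[18,28),[17,27),[16,26),[15,25),[14,24),[13,23),[12,22),[11,21),[10,20); WM=16; [6,16) fires=3
i=15 t=32 v=2: → [32,42),[31,41),[30,40),[29,39),[28,38),[27,37),[26,36),[25,35),[24,34),[23,33); WM=29; [7,17) fires=3 [8,18) fires=2 [9,19) fires=2 [10,20) fires=2 [11,21) fires=2 [12,22) fires=2 [13,23) fires=2 [14,24) fires=2 [15,25) fires=2 [16,26) fires=2 [17,27) fires=2 [18,28) fires=2 [19,29) fires=1
i=16 t=38 v=7: → [38,48),[37,47),[36,46),[35,45),[34,44),[33,43),[32,42),[31,41),[30,40),[29,39); WM=35; [23,33) fires=1 [24,34) fires=1 [25,35) fires=1
i=17 t=43 v=7: → [43,53),[42,52),[41,51),[40,50),[39,49),[38,48),[37,47),[36,46),[35,45),[34,44); WM=40; [26,36) fires=1 [27,37) fires=1 [28,38) fires=1 [29,39) fires=2 [30,40) fires=2
i=18 t=44 v=5: → [44,54),[43,53),[42,52),[41,51),[40,50),[39,49),[38,48),[37,47),[36,46),[35,45); WM=41; [31,41) fires=2
i=19 t=35 v=2: DROP (t<41-2); WM=41
i=20 t=47 v=5: → [47,57),[46,56),[45,55),[44,54),[43,53),[42,52),[41,51),[40,50),[39,49),[38,48); WM=44; [32,42) fires=2 [33,43) fires=1 [34,44) fires=1
i=21 t=48 v=2: → [48,58),[47,57),[46,56),[45,55),[44,54),[43,53),[42,52),[41,51),[40,50),[39,49); WM=45; [35,45) fires=2
i=22 t=48 v=6: → [48,58),[47,57),[46,56),[45,55),[44,54),[43,53),[42,52),[41,51),[40,50),[39,49); WM=45
i=23 t=49 v=2: → [49,59),[48,58),[47,57),[46,56),[45,55),[44,54),[43,53),[42,52),[41,51),[40,50); WM=46; [36,46) fires=2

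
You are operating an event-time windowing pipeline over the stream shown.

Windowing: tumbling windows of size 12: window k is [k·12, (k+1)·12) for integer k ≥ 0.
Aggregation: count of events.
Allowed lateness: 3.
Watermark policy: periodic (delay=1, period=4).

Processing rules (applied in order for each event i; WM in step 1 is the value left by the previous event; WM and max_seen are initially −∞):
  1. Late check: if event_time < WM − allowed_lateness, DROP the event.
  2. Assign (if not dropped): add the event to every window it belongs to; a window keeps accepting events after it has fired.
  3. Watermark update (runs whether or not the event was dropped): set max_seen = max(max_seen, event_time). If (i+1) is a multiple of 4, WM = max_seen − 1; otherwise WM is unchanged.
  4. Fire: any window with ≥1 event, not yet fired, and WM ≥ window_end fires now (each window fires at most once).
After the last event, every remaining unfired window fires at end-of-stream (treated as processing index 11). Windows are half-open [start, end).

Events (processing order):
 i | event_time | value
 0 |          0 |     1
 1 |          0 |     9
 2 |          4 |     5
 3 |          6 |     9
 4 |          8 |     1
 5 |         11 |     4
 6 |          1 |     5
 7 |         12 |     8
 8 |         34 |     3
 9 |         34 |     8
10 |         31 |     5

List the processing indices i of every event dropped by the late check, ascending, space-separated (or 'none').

i=0 t=0 v=1: → [0,12); WM=−∞
i=1 t=0 v=9: → [0,12); WM=−∞
i=2 t=4 v=5: → [0,12); WM=−∞
i=3 t=6 v=9: → [0,12); WM=5
i=4 t=8 v=1: → [0,12); WM=5
i=5 t=11 v=4: → [0,12); WM=5
i=6 t=1 v=5: DROP (t<5-3); WM=5
i=7 t=12 v=8: → [12,24); WM=11
i=8 t=34 v=3: → [24,36); WM=11
i=9 t=34 v=8: → [24,36); WM=11
i=10 t=31 v=5: → [24,36); WM=11

6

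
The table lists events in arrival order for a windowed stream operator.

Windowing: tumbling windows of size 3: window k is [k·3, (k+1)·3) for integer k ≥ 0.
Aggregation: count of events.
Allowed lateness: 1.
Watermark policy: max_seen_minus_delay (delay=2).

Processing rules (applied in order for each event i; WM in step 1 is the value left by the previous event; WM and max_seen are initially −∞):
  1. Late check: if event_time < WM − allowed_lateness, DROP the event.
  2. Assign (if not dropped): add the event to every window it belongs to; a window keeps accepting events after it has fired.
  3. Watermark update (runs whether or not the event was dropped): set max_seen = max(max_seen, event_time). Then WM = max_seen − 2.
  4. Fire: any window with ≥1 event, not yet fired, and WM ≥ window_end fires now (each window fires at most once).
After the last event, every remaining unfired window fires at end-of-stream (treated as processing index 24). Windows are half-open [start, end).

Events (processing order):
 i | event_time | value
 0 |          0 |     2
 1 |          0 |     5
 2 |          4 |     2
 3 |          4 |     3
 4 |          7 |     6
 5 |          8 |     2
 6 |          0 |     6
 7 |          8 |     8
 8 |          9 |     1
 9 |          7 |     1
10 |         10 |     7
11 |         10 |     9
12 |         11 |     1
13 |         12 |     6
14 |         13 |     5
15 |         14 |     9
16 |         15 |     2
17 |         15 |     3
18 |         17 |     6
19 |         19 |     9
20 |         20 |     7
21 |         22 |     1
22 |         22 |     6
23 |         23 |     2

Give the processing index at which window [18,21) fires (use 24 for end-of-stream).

i=0 t=0 v=2: → [0,3); WM=-2
i=1 t=0 v=5: → [0,3); WM=-2
i=2 t=4 v=2: → [3,6); WM=2
i=3 t=4 v=3: → [3,6); WM=2
i=4 t=7 v=6: → [6,9); WM=5; [0,3) fires=2
i=5 t=8 v=2: → [6,9); WM=6; [3,6) fires=2
i=6 t=0 v=6: DROP (t<6-1); WM=6
i=7 t=8 v=8: → [6,9); WM=6
i=8 t=9 v=1: → [9,12); WM=7
i=9 t=7 v=1: → [6,9); WM=7
i=10 t=10 v=7: → [9,12); WM=8
i=11 t=10 v=9: → [9,12); WM=8
i=12 t=11 v=1: → [9,12); WM=9; [6,9) fires=4
i=13 t=12 v=6: → [12,15); WM=10
i=14 t=13 v=5: → [12,15); WM=11
i=15 t=14 v=9: → [12,15); WM=12; [9,12) fires=4
i=16 t=15 v=2: → [15,18); WM=13
i=17 t=15 v=3: → [15,18); WM=13
i=18 t=17 v=6: → [15,18); WM=15; [12,15) fires=3
i=19 t=19 v=9: → [18,21); WM=17
i=20 t=20 v=7: → [18,21); WM=18; [15,18) fires=3
i=21 t=22 v=1: → [21,24); WM=20
i=22 t=22 v=6: → [21,24); WM=20
i=23 t=23 v=2: → [21,24); WM=21; [18,21) fires=2

23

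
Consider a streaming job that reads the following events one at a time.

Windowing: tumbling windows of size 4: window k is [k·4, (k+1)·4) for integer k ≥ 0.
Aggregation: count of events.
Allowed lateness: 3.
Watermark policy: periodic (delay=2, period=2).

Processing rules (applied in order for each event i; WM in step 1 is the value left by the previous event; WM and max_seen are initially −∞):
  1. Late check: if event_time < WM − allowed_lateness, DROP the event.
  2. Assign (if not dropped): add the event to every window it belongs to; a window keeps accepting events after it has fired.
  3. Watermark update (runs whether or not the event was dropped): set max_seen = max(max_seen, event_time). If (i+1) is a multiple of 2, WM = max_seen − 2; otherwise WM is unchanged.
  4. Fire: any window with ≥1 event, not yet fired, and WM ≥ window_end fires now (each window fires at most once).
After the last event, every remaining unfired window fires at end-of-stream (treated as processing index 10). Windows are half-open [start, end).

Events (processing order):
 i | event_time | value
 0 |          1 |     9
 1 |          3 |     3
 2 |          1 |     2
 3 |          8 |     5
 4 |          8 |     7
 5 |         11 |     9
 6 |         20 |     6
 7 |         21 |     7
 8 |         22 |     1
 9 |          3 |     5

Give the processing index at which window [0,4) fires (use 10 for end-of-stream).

3

i=0 t=1 v=9: → [0,4); WM=−∞
i=1 t=3 v=3: → [0,4); WM=1
i=2 t=1 v=2: → [0,4); WM=1
i=3 t=8 v=5: → [8,12); WM=6; [0,4) fires=3
i=4 t=8 v=7: → [8,12); WM=6
i=5 t=11 v=9: → [8,12); WM=9
i=6 t=20 v=6: → [20,24); WM=9
i=7 t=21 v=7: → [20,24); WM=19; [8,12) fires=3
i=8 t=22 v=1: → [20,24); WM=19
i=9 t=3 v=5: DROP (t<19-3); WM=20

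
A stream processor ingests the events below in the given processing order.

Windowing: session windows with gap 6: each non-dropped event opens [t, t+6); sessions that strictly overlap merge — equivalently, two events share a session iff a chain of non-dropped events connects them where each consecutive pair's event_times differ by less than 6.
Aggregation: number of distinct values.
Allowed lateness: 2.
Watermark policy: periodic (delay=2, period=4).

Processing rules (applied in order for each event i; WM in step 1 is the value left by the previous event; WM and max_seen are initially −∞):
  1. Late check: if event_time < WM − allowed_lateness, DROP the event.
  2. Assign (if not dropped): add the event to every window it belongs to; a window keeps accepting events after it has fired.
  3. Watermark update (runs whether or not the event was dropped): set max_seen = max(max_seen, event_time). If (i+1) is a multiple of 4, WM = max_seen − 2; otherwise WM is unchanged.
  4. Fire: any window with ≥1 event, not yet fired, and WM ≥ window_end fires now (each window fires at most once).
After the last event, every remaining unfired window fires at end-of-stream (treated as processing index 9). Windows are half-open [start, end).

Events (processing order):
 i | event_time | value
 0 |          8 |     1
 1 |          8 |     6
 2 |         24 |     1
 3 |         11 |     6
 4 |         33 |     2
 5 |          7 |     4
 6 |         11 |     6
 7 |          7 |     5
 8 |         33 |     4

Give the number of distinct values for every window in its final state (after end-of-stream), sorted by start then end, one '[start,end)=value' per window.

[8,17)=2 [24,30)=1 [33,39)=2

i=0 t=8 v=1: → [8,14); WM=−∞
i=1 t=8 v=6: → [8,14); WM=−∞
i=2 t=24 v=1: → [24,30); WM=−∞
i=3 t=11 v=6: → [8,17); WM=22
i=4 t=33 v=2: → [33,39); WM=22
i=5 t=7 v=4: DROP (t<22-2); WM=22
i=6 t=11 v=6: DROP (t<22-2); WM=22
i=7 t=7 v=5: DROP (t<22-2); WM=31
i=8 t=33 v=4: → [33,39); WM=31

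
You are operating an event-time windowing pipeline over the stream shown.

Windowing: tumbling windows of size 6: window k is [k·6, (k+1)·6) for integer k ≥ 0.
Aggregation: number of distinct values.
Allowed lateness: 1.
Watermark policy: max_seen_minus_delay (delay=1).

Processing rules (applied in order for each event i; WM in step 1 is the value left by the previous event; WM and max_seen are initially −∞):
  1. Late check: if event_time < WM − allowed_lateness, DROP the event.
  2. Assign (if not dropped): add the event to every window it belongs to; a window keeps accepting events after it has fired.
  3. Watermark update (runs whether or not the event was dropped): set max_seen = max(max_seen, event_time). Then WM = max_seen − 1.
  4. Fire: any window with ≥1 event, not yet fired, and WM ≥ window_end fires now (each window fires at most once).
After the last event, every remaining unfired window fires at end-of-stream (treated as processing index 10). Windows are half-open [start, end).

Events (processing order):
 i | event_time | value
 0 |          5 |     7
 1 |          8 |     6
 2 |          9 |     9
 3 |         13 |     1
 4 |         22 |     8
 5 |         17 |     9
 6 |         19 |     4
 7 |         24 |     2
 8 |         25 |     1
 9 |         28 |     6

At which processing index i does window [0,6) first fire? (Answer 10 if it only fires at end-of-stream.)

i=0 t=5 v=7: → [0,6); WM=4
i=1 t=8 v=6: → [6,12); WM=7; [0,6) fires=1
i=2 t=9 v=9: → [6,12); WM=8
i=3 t=13 v=1: → [12,18); WM=12; [6,12) fires=2
i=4 t=22 v=8: → [18,24); WM=21; [12,18) fires=1
i=5 t=17 v=9: DROP (t<21-1); WM=21
i=6 t=19 v=4: DROP (t<21-1); WM=21
i=7 t=24 v=2: → [24,30); WM=23
i=8 t=25 v=1: → [24,30); WM=24; [18,24) fires=1
i=9 t=28 v=6: → [24,30); WM=27

1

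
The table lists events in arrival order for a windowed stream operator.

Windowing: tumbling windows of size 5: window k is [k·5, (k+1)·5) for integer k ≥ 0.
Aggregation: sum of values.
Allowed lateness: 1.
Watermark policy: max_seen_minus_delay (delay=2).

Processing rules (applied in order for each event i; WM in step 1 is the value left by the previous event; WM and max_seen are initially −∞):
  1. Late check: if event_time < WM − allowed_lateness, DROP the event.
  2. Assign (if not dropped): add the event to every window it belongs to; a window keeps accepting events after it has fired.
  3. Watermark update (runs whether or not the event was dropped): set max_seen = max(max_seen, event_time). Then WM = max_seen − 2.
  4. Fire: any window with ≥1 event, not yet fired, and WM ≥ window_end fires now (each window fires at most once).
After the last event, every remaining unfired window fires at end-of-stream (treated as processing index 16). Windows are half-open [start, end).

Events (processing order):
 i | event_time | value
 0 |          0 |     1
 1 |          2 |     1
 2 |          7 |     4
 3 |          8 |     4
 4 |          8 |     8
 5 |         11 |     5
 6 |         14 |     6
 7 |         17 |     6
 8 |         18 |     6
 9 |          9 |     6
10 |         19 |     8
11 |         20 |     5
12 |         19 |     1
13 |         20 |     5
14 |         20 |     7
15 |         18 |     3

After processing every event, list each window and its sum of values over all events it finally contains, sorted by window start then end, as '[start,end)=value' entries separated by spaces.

i=0 t=0 v=1: → [0,5); WM=-2
i=1 t=2 v=1: → [0,5); WM=0
i=2 t=7 v=4: → [5,10); WM=5; [0,5) fires=2
i=3 t=8 v=4: → [5,10); WM=6
i=4 t=8 v=8: → [5,10); WM=6
i=5 t=11 v=5: → [10,15); WM=9
i=6 t=14 v=6: → [10,15); WM=12; [5,10) fires=16
i=7 t=17 v=6: → [15,20); WM=15; [10,15) fires=11
i=8 t=18 v=6: → [15,20); WM=16
i=9 t=9 v=6: DROP (t<16-1); WM=16
i=10 t=19 v=8: → [15,20); WM=17
i=11 t=20 v=5: → [20,25); WM=18
i=12 t=19 v=1: → [15,20); WM=18
i=13 t=20 v=5: → [20,25); WM=18
i=14 t=20 v=7: → [20,25); WM=18
i=15 t=18 v=3: → [15,20); WM=18

[0,5)=2 [5,10)=16 [10,15)=11 [15,20)=24 [20,25)=17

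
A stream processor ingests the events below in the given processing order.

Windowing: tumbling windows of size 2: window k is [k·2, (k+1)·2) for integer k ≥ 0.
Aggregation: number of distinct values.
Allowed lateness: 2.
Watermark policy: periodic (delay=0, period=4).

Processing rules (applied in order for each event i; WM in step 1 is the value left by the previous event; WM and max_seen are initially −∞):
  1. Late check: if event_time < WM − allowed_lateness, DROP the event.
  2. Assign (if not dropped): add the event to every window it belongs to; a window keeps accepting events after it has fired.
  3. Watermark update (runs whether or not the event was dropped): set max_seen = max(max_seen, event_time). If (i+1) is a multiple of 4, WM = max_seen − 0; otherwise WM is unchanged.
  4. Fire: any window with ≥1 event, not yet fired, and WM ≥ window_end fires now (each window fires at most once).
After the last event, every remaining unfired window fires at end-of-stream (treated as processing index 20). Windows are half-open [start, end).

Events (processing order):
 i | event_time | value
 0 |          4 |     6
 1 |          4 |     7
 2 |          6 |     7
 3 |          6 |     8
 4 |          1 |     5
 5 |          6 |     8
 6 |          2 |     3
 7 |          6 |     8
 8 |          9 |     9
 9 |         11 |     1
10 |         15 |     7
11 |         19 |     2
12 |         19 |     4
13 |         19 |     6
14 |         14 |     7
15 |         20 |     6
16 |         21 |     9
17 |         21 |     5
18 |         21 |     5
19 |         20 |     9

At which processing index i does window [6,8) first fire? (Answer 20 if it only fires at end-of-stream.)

11

i=0 t=4 v=6: → [4,6); WM=−∞
i=1 t=4 v=7: → [4,6); WM=−∞
i=2 t=6 v=7: → [6,8); WM=−∞
i=3 t=6 v=8: → [6,8); WM=6; [4,6) fires=2
i=4 t=1 v=5: DROP (t<6-2); WM=6
i=5 t=6 v=8: → [6,8); WM=6
i=6 t=2 v=3: DROP (t<6-2); WM=6
i=7 t=6 v=8: → [6,8); WM=6
i=8 t=9 v=9: → [8,10); WM=6
i=9 t=11 v=1: → [10,12); WM=6
i=10 t=15 v=7: → [14,16); WM=6
i=11 t=19 v=2: → [18,20); WM=19; [6,8) fires=2 [8,10) fires=1 [10,12) fires=1 [14,16) fires=1
i=12 t=19 v=4: → [18,20); WM=19
i=13 t=19 v=6: → [18,20); WM=19
i=14 t=14 v=7: DROP (t<19-2); WM=19
i=15 t=20 v=6: → [20,22); WM=20; [18,20) fires=3
i=16 t=21 v=9: → [20,22); WM=20
i=17 t=21 v=5: → [20,22); WM=20
i=18 t=21 v=5: → [20,22); WM=20
i=19 t=20 v=9: → [20,22); WM=21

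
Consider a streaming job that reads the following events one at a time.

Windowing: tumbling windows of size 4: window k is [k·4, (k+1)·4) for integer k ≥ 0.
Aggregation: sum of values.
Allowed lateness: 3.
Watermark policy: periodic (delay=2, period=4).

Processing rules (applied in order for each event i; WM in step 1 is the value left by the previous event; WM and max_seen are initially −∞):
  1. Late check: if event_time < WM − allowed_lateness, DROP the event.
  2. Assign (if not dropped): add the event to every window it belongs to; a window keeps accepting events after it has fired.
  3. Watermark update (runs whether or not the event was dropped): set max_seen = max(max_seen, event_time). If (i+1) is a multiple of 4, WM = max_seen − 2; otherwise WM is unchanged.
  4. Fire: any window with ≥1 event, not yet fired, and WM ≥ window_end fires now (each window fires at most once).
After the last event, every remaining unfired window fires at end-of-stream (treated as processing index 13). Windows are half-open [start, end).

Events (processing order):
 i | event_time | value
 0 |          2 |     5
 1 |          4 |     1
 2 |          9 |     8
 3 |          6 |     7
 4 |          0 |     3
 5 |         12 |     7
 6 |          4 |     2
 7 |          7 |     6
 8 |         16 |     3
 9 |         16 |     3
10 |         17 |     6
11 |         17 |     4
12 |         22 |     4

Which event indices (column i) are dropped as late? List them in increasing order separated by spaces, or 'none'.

i=0 t=2 v=5: → [0,4); WM=−∞
i=1 t=4 v=1: → [4,8); WM=−∞
i=2 t=9 v=8: → [8,12); WM=−∞
i=3 t=6 v=7: → [4,8); WM=7; [0,4) fires=5
i=4 t=0 v=3: DROP (t<7-3); WM=7
i=5 t=12 v=7: → [12,16); WM=7
i=6 t=4 v=2: → [4,8); WM=7
i=7 t=7 v=6: → [4,8); WM=10; [4,8) fires=16
i=8 t=16 v=3: → [16,20); WM=10
i=9 t=16 v=3: → [16,20); WM=10
i=10 t=17 v=6: → [16,20); WM=10
i=11 t=17 v=4: → [16,20); WM=15; [8,12) fires=8
i=12 t=22 v=4: → [20,24); WM=15

4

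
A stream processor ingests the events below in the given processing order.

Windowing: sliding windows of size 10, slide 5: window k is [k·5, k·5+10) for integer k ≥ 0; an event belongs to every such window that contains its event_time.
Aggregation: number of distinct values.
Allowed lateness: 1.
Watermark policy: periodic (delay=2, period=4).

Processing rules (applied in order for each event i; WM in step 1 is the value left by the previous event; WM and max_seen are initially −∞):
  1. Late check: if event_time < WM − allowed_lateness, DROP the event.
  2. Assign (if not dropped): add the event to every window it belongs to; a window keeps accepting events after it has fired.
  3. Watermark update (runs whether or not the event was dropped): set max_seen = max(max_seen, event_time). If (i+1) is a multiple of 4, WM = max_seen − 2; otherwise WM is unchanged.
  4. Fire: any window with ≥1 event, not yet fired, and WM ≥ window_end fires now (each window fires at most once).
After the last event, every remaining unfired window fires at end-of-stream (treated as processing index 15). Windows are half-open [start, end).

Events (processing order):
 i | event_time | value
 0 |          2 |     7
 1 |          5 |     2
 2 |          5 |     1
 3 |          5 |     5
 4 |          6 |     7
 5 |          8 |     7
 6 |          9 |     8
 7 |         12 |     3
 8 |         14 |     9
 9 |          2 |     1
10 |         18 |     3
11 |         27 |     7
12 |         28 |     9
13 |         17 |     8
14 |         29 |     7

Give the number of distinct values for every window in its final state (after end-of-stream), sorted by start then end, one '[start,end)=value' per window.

i=0 t=2 v=7: → [0,10); WM=−∞
i=1 t=5 v=2: → [5,15),[0,10); WM=−∞
i=2 t=5 v=1: → [5,15),[0,10); WM=−∞
i=3 t=5 v=5: → [5,15),[0,10); WM=3
i=4 t=6 v=7: → [5,15),[0,10); WM=3
i=5 t=8 v=7: → [5,15),[0,10); WM=3
i=6 t=9 v=8: → [5,15),[0,10); WM=3
i=7 t=12 v=3: → [10,20),[5,15); WM=10; [0,10) fires=5
i=8 t=14 v=9: → [10,20),[5,15); WM=10
i=9 t=2 v=1: DROP (t<10-1); WM=10
i=10 t=18 v=3: → [15,25),[10,20); WM=10
i=11 t=27 v=7: → [25,35),[20,30); WM=25; [5,15) fires=7 [10,20) fires=2 [15,25) fires=1
i=12 t=28 v=9: → [25,35),[20,30); WM=25
i=13 t=17 v=8: DROP (t<25-1); WM=25
i=14 t=29 v=7: → [25,35),[20,30); WM=25

[0,10)=5 [5,15)=7 [10,20)=2 [15,25)=1 [20,30)=2 [25,35)=2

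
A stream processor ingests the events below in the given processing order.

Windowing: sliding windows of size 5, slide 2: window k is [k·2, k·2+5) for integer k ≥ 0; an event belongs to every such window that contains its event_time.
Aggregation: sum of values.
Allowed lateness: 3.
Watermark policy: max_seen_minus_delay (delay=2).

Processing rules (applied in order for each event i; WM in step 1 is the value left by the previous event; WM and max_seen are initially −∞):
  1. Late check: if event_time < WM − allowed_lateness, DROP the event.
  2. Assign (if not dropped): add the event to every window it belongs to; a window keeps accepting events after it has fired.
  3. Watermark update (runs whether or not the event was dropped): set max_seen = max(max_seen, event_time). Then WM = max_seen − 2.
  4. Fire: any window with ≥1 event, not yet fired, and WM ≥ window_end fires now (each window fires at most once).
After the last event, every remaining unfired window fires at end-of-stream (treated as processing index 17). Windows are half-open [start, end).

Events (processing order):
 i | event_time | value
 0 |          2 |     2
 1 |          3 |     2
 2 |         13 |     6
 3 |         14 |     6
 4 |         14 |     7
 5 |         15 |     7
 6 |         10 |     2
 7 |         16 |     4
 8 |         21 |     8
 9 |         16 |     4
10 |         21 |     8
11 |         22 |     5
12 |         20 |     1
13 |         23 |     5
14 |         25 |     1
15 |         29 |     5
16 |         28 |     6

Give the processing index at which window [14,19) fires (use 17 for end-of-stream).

i=0 t=2 v=2: → [2,7),[0,5); WM=0
i=1 t=3 v=2: → [2,7),[0,5); WM=1
i=2 t=13 v=6: → [12,17),[10,15); WM=11; [0,5) fires=4 [2,7) fires=4
i=3 t=14 v=6: → [14,19),[12,17),[10,15); WM=12
i=4 t=14 v=7: → [14,19),[12,17),[10,15); WM=12
i=5 t=15 v=7: → [14,19),[12,17); WM=13
i=6 t=10 v=2: → [10,15),[8,13),[6,11); WM=13; [6,11) fires=2 [8,13) fires=2
i=7 t=16 v=4: → [16,21),[14,19),[12,17); WM=14
i=8 t=21 v=8: → [20,25),[18,23); WM=19; [10,15) fires=21 [12,17) fires=30 [14,19) fires=24
i=9 t=16 v=4: → [16,21),[14,19),[12,17); WM=19
i=10 t=21 v=8: → [20,25),[18,23); WM=19
i=11 t=22 v=5: → [22,27),[20,25),[18,23); WM=20
i=12 t=20 v=1: → [20,25),[18,23),[16,21); WM=20
i=13 t=23 v=5: → [22,27),[20,25); WM=21; [16,21) fires=9
i=14 t=25 v=1: → [24,29),[22,27); WM=23; [18,23) fires=22
i=15 t=29 v=5: → [28,33),[26,31); WM=27; [20,25) fires=27 [22,27) fires=11
i=16 t=28 v=6: → [28,33),[26,31),[24,29); WM=27

8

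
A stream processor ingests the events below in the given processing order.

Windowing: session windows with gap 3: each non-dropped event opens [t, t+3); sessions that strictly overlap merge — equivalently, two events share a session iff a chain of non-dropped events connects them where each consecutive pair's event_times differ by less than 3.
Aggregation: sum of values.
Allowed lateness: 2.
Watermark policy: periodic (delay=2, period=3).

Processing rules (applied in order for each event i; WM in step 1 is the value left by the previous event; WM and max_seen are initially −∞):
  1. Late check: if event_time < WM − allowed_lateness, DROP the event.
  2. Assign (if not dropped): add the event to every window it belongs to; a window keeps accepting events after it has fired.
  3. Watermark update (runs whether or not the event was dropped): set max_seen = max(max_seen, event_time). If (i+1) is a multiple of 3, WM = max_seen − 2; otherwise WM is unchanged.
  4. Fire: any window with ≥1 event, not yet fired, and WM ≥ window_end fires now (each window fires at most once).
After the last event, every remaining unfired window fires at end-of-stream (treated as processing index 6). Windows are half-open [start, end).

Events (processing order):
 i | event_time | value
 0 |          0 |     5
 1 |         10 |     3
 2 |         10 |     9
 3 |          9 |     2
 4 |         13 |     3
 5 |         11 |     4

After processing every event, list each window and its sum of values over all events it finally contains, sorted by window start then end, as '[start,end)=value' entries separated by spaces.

i=0 t=0 v=5: → [0,3); WM=−∞
i=1 t=10 v=3: → [10,13); WM=−∞
i=2 t=10 v=9: → [10,13); WM=8
i=3 t=9 v=2: → [9,13); WM=8
i=4 t=13 v=3: → [13,16); WM=8
i=5 t=11 v=4: → [9,16); WM=11

[0,3)=5 [9,16)=21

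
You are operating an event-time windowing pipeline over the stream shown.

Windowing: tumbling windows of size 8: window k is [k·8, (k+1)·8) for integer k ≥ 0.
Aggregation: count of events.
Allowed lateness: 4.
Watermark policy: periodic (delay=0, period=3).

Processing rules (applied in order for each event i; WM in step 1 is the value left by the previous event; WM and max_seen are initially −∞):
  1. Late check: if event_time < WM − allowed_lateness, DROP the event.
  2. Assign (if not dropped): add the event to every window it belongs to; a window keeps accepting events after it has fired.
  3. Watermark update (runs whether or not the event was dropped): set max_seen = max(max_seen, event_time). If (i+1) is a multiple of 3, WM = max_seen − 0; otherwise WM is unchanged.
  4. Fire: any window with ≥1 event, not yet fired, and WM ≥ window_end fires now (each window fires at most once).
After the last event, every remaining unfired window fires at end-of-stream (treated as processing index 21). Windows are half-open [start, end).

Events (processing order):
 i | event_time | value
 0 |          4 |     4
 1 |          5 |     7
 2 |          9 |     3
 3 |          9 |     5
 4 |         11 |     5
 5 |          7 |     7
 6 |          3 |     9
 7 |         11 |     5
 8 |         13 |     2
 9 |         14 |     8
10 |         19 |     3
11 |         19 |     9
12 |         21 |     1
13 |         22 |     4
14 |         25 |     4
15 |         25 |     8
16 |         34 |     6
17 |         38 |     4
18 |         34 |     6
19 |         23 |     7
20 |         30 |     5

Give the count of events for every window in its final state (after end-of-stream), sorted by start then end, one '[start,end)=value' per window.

i=0 t=4 v=4: → [0,8); WM=−∞
i=1 t=5 v=7: → [0,8); WM=−∞
i=2 t=9 v=3: → [8,16); WM=9; [0,8) fires=2
i=3 t=9 v=5: → [8,16); WM=9
i=4 t=11 v=5: → [8,16); WM=9
i=5 t=7 v=7: → [0,8); WM=11
i=6 t=3 v=9: DROP (t<11-4); WM=11
i=7 t=11 v=5: → [8,16); WM=11
i=8 t=13 v=2: → [8,16); WM=13
i=9 t=14 v=8: → [8,16); WM=13
i=10 t=19 v=3: → [16,24); WM=13
i=11 t=19 v=9: → [16,24); WM=19; [8,16) fires=6
i=12 t=21 v=1: → [16,24); WM=19
i=13 t=22 v=4: → [16,24); WM=19
i=14 t=25 v=4: → [24,32); WM=25; [16,24) fires=4
i=15 t=25 v=8: → [24,32); WM=25
i=16 t=34 v=6: → [32,40); WM=25
i=17 t=38 v=4: → [32,40); WM=38; [24,32) fires=2
i=18 t=34 v=6: → [32,40); WM=38
i=19 t=23 v=7: DROP (t<38-4); WM=38
i=20 t=30 v=5: DROP (t<38-4); WM=38

[0,8)=3 [8,16)=6 [16,24)=4 [24,32)=2 [32,40)=3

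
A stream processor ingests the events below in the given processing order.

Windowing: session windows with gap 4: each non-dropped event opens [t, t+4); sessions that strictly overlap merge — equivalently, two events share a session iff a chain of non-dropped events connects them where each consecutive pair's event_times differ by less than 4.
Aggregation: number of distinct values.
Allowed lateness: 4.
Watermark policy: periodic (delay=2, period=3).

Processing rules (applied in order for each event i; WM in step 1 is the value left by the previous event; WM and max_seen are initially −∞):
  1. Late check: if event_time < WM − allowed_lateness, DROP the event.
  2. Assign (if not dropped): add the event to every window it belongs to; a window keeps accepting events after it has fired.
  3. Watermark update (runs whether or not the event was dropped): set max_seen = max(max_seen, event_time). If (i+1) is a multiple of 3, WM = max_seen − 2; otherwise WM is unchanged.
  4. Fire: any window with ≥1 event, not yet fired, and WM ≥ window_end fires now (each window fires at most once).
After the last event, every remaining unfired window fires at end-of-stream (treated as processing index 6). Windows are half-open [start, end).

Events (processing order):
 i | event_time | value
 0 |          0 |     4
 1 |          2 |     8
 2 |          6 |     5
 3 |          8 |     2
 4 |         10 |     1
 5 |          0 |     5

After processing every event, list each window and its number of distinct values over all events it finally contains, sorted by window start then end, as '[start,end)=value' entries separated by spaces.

[0,6)=3 [6,14)=3

i=0 t=0 v=4: → [0,4); WM=−∞
i=1 t=2 v=8: → [0,6); WM=−∞
i=2 t=6 v=5: → [6,10); WM=4
i=3 t=8 v=2: → [6,12); WM=4
i=4 t=10 v=1: → [6,14); WM=4
i=5 t=0 v=5: → [0,6); WM=8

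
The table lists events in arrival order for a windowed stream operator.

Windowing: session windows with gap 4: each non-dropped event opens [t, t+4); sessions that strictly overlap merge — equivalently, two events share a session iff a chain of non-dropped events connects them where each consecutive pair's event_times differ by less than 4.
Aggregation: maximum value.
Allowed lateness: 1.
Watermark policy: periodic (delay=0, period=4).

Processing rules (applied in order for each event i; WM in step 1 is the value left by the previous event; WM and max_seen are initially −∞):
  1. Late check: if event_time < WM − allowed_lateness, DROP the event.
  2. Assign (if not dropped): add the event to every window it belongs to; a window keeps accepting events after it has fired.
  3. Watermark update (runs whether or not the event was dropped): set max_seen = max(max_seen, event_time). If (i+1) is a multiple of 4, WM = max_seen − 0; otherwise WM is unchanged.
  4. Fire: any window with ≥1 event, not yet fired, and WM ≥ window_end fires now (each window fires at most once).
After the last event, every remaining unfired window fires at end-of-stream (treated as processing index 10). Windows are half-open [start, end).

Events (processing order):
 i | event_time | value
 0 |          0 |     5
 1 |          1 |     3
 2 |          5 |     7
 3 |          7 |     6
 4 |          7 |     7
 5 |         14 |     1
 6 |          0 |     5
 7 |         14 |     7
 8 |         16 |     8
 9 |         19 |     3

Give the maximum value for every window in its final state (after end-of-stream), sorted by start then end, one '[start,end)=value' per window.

i=0 t=0 v=5: → [0,4); WM=−∞
i=1 t=1 v=3: → [0,5); WM=−∞
i=2 t=5 v=7: → [5,9); WM=−∞
i=3 t=7 v=6: → [5,11); WM=7
i=4 t=7 v=7: → [5,11); WM=7
i=5 t=14 v=1: → [14,18); WM=7
i=6 t=0 v=5: DROP (t<7-1); WM=7
i=7 t=14 v=7: → [14,18); WM=14
i=8 t=16 v=8: → [14,20); WM=14
i=9 t=19 v=3: → [14,23); WM=14

[0,5)=5 [5,11)=7 [14,23)=8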